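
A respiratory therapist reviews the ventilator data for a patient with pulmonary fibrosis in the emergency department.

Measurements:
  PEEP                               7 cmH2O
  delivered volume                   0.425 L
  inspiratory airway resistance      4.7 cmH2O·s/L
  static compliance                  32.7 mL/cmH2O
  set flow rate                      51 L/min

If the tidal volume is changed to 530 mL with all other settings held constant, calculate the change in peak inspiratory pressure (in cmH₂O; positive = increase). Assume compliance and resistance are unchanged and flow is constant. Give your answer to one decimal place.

PIP = Vt/C + R·V̇ + PEEP (constant-flow equation of motion).
Only the elastic term changes: ΔPIP = ΔVt / C = (530 − 425) / 32.7 = 3.211 cmH2O.

3.2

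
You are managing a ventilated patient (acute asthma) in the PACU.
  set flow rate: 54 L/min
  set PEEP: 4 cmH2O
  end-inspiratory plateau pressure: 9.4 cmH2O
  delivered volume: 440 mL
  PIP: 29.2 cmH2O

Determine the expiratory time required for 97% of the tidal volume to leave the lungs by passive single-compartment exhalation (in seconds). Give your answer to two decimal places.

Flow: 54 L/min ÷ 60 = 0.9 L/s.
R = (PIP − Pplat)/V̇ = (29.2 − 9.4) / 0.9 = 19.8/0.9 = 22.0 cmH2O·s/L.
C = Vt/(Pplat − PEEP) = 440.0 / (9.4 − 4) = 440.0/5.4 = 81.481 mL/cmH2O.
τ = R × C = 22.0 × 0.08148 L/cmH2O = 1.793 s.
t = −τ·ln(1 − 0.97) = −1.793·ln(0.03) = 6.287 s.

6.29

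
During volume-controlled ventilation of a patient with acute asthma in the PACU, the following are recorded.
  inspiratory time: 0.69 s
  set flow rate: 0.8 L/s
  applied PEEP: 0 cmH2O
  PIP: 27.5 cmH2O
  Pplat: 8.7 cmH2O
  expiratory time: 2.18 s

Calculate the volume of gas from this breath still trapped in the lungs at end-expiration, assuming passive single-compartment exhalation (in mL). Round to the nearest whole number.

128

Vt = flow × Ti = 0.8 L/s × 0.69 s × 1000 mL/L = 552.0 mL.
R = (PIP − Pplat)/V̇ = (27.5 − 8.7) / 0.8 = 18.8/0.8 = 23.5 cmH2O·s/L.
C = Vt/(Pplat − PEEP) = 552.0 / (8.7 − 0) = 552.0/8.7 = 63.448 mL/cmH2O.
τ = R × C = 23.5 × 0.06345 L/cmH2O = 1.491 s.
Fraction remaining = e^(−Te/τ) = e^(−2.18/1.491) = 0.2317.
Trapped volume = 552.0 × 0.2317 = 127.9 mL.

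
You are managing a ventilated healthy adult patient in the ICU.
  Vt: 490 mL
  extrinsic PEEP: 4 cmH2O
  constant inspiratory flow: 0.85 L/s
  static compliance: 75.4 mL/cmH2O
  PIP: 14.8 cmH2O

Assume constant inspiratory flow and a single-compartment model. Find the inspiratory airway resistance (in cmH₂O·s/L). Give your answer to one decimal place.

Equation of motion (constant flow): PIP = Vt/C + R·V̇ + PEEP.
R·V̇ = PIP − Vt/C − PEEP = 14.8 − 490/75.4 − 4 = 14.8 − 6.499 − 4 = 4.301 cmH2O.
R = 4.301 / 0.85 = 5.06 cmH2O·s/L.

5.1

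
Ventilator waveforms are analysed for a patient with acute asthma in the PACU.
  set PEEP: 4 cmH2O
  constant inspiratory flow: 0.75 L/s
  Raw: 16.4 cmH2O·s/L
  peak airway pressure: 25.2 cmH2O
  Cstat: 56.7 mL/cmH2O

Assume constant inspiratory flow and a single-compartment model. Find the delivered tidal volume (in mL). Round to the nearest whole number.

Equation of motion (constant flow): PIP = Vt/C + R·V̇ + PEEP.
Vt/C = PIP − R·V̇ − PEEP = 25.2 − 12.3 − 4 = 8.9 cmH2O.
Vt = C × 8.9 = 56.7 × 8.9 = 504.63 mL.

505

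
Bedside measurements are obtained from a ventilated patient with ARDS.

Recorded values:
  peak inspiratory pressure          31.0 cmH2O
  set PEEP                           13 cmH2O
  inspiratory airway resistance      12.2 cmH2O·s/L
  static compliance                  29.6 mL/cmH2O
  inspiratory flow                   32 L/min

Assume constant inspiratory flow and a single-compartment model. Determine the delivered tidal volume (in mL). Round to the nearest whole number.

340

Flow: 32 L/min ÷ 60 = 0.5333 L/s.
Equation of motion (constant flow): PIP = Vt/C + R·V̇ + PEEP.
Vt/C = PIP − R·V̇ − PEEP = 31.0 − 6.506 − 13 = 11.494 cmH2O.
Vt = C × 11.494 = 29.6 × 11.494 = 340.22 mL.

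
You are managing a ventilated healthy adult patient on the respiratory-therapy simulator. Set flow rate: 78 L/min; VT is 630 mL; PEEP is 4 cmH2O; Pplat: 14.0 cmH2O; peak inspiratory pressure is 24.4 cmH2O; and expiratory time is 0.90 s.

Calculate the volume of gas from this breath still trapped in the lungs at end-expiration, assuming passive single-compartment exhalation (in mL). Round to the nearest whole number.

106

Flow: 78 L/min ÷ 60 = 1.3 L/s.
R = (PIP − Pplat)/V̇ = (24.4 − 14.0) / 1.3 = 10.4/1.3 = 8.0 cmH2O·s/L.
C = Vt/(Pplat − PEEP) = 630.0 / (14.0 − 4) = 630.0/10.0 = 63.0 mL/cmH2O.
τ = R × C = 8.0 × 0.063 L/cmH2O = 0.504 s.
Fraction remaining = e^(−Te/τ) = e^(−0.90/0.504) = 0.1677.
Trapped volume = 630.0 × 0.1677 = 105.65 mL.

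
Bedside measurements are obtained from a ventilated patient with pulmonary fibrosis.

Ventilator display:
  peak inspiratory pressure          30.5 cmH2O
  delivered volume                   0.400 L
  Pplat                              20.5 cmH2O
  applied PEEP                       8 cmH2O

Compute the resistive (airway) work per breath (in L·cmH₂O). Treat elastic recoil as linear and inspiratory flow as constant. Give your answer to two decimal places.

4.00

With constant inspiratory flow the resistive pressure is constant at PIP − Pplat = 30.5 − 20.5 = 10.0 cmH2O, so resistive work = 10.0 × 0.400 = 4.0 L·cmH2O.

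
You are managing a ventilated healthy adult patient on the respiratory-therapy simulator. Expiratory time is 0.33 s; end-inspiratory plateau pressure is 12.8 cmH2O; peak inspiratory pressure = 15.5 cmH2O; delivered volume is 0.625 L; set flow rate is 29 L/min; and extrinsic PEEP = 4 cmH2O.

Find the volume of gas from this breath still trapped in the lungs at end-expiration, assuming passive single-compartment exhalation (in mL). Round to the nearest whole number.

Flow: 29 L/min ÷ 60 = 0.4833 L/s.
R = (PIP − Pplat)/V̇ = (15.5 − 12.8) / 0.4833 = 2.7/0.4833 = 5.587 cmH2O·s/L.
C = Vt/(Pplat − PEEP) = 625.0 / (12.8 − 4) = 625.0/8.8 = 71.023 mL/cmH2O.
τ = R × C = 5.587 × 0.07102 L/cmH2O = 0.3968 s.
Fraction remaining = e^(−Te/τ) = e^(−0.33/0.3968) = 0.4353.
Trapped volume = 625.0 × 0.4353 = 272.06 mL.

272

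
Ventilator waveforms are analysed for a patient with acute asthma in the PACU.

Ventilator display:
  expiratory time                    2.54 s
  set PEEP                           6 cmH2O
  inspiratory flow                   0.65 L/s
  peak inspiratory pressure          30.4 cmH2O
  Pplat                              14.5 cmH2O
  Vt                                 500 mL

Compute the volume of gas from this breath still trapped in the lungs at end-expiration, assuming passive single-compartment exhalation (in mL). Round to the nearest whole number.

R = (PIP − Pplat)/V̇ = (30.4 − 14.5) / 0.65 = 15.9/0.65 = 24.462 cmH2O·s/L.
C = Vt/(Pplat − PEEP) = 500.0 / (14.5 − 6) = 500.0/8.5 = 58.824 mL/cmH2O.
τ = R × C = 24.462 × 0.05882 L/cmH2O = 1.439 s.
Fraction remaining = e^(−Te/τ) = e^(−2.54/1.439) = 0.1712.
Trapped volume = 500.0 × 0.1712 = 85.6 mL.

86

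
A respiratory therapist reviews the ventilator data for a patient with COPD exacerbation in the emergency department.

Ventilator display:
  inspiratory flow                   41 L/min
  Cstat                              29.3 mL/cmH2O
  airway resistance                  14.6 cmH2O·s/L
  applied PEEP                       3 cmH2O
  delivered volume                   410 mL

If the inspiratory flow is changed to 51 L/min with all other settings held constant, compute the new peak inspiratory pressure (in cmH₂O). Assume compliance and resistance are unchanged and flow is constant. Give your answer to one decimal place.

29.4

Flow: 41 L/min ÷ 60 = 0.6833 L/s.
New flow: 51 L/min ÷ 60 = 0.85 L/s.
PIP = Vt/C + R·V̇ + PEEP (constant-flow equation of motion).
Only the resistive term changes: ΔPIP = R × ΔV̇ = 14.6 × (0.85 − 0.6833) = 14.6 × 0.1667 = 2.434 cmH2O.
Original PIP = 410/29.3 + 14.6×0.6833 + 3 = 26.969 cmH2O; new PIP = 26.969 + (2.434) = 29.403 cmH2O.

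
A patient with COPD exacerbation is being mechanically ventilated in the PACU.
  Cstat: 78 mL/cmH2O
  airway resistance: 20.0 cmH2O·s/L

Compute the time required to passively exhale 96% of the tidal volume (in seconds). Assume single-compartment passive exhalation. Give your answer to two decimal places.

τ = R × C = 20.0 × 78 mL/cmH2O = 20.0 × 0.078 L/cmH2O = 1.56 s.
Exhaled fraction f = 1 − e^(−t/τ) → t = −τ·ln(1 − f) = −1.56·ln(0.04) = 5.021 s.

5.02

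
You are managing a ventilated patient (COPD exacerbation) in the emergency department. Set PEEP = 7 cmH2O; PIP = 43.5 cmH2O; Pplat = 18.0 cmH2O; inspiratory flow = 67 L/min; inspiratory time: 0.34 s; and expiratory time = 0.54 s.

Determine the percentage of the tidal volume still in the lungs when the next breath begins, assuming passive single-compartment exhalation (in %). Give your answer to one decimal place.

50.4

Flow: 67 L/min ÷ 60 = 1.1167 L/s.
Vt = flow × Ti = 1.1167 L/s × 0.34 s × 1000 mL/L = 379.68 mL.
R = (PIP − Pplat)/V̇ = (43.5 − 18.0) / 1.1167 = 25.5/1.1167 = 22.835 cmH2O·s/L.
C = Vt/(Pplat − PEEP) = 379.68 / (18.0 − 7) = 379.68/11.0 = 34.516 mL/cmH2O.
τ = R × C = 22.835 × 0.03452 L/cmH2O = 0.7883 s.
Fraction remaining at end-expiration = e^(−Te/τ) = e^(−0.54/0.7883) = 0.5041 → 50.41%.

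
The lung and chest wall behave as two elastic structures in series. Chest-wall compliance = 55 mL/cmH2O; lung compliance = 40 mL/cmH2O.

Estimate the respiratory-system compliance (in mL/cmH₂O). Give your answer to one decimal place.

23.2

Lung and chest wall are elastances in series: 1/Crs = 1/CL + 1/Ccw.
1/Crs = 1/40 + 1/55 = 0.04318.
Crs = 23.159 mL/cmH2O.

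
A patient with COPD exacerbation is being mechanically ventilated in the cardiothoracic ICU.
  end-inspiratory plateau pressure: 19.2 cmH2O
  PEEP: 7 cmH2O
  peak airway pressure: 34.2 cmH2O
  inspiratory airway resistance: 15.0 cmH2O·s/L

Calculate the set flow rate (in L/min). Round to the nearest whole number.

60

flow = (PIP − Pplat) / Raw = (34.2 − 19.2) / 15.0 = 1.0 L/s × 60 = 60.0 L/min.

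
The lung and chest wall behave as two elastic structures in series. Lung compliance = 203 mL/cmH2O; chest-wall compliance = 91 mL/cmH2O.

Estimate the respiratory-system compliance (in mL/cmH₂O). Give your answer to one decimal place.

62.8

Lung and chest wall are elastances in series: 1/Crs = 1/CL + 1/Ccw.
1/Crs = 1/203 + 1/91 = 0.01592.
Crs = 62.814 mL/cmH2O.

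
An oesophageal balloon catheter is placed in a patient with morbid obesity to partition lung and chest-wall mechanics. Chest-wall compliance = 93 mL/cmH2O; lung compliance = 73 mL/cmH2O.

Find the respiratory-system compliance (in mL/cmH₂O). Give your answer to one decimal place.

40.9

Lung and chest wall are elastances in series: 1/Crs = 1/CL + 1/Ccw.
1/Crs = 1/73 + 1/93 = 0.02445.
Crs = 40.9 mL/cmH2O.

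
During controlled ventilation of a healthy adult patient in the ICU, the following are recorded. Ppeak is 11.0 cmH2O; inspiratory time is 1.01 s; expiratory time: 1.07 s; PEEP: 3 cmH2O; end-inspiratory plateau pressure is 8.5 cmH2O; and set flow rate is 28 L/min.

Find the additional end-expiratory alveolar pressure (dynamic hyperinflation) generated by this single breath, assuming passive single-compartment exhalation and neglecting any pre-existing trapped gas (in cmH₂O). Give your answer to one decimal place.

0.5

Flow: 28 L/min ÷ 60 = 0.4667 L/s.
Vt = flow × Ti = 0.4667 L/s × 1.01 s × 1000 mL/L = 471.37 mL.
R = (PIP − Pplat)/V̇ = (11.0 − 8.5) / 0.4667 = 2.5/0.4667 = 5.357 cmH2O·s/L.
C = Vt/(Pplat − PEEP) = 471.37 / (8.5 − 3) = 471.37/5.5 = 85.704 mL/cmH2O.
τ = R × C = 5.357 × 0.0857 L/cmH2O = 0.4591 s.
Fraction remaining = e^(−Te/τ) = e^(−1.07/0.4591) = 0.09723; trapped volume = 471.37 × 0.09723 = 45.831 mL.
Additional alveolar pressure from trapping ≈ V_trapped / C = 45.831 / 85.704 = 0.5348 cmH2O.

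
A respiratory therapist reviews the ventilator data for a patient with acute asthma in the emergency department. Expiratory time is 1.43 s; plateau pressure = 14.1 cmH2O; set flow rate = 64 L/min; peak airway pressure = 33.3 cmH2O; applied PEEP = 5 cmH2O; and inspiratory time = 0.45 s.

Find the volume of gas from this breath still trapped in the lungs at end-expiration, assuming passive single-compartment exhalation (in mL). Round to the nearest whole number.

Flow: 64 L/min ÷ 60 = 1.0667 L/s.
Vt = flow × Ti = 1.0667 L/s × 0.45 s × 1000 mL/L = 480.02 mL.
R = (PIP − Pplat)/V̇ = (33.3 − 14.1) / 1.0667 = 19.2/1.0667 = 17.999 cmH2O·s/L.
C = Vt/(Pplat − PEEP) = 480.02 / (14.1 − 5) = 480.02/9.1 = 52.749 mL/cmH2O.
τ = R × C = 17.999 × 0.05275 L/cmH2O = 0.9494 s.
Fraction remaining = e^(−Te/τ) = e^(−1.43/0.9494) = 0.2217.
Trapped volume = 480.02 × 0.2217 = 106.42 mL.

106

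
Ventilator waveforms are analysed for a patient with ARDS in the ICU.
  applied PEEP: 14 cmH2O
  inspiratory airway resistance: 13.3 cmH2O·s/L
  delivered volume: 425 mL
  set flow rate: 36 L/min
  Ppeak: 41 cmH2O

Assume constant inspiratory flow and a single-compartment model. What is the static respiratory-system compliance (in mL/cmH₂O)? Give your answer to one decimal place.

22.3

Flow: 36 L/min ÷ 60 = 0.6 L/s.
Equation of motion (constant flow): PIP = Vt/C + R·V̇ + PEEP.
Vt/C = PIP − R·V̇ − PEEP = 41 − 13.3×0.6 − 14 = 41 − 7.98 − 14 = 19.02 cmH2O.
C = Vt / 19.02 = 425 / 19.02 = 22.345 mL/cmH2O.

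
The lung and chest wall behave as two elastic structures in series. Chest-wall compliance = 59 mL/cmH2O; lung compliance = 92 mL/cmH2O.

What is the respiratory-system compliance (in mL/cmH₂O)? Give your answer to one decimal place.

35.9

Lung and chest wall are elastances in series: 1/Crs = 1/CL + 1/Ccw.
1/Crs = 1/92 + 1/59 = 0.02782.
Crs = 35.945 mL/cmH2O.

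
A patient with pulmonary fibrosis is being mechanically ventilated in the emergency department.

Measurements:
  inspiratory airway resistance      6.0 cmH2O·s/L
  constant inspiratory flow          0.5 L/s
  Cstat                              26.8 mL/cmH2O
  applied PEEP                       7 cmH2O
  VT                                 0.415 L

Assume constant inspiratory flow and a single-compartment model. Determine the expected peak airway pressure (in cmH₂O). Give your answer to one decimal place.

Equation of motion (constant flow): PIP = Vt/C + R·V̇ + PEEP.
PIP = 415/26.8 + 6.0×0.5 + 7 = 15.485 + 3.0 + 7 = 25.485 cmH2O.

25.5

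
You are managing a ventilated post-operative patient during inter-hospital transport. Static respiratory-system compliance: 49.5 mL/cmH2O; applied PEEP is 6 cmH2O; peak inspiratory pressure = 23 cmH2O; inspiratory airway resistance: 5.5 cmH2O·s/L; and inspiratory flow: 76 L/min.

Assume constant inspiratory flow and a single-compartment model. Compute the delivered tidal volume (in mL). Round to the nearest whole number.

497

Flow: 76 L/min ÷ 60 = 1.2667 L/s.
Equation of motion (constant flow): PIP = Vt/C + R·V̇ + PEEP.
Vt/C = PIP − R·V̇ − PEEP = 23 − 6.967 − 6 = 10.033 cmH2O.
Vt = C × 10.033 = 49.5 × 10.033 = 496.63 mL.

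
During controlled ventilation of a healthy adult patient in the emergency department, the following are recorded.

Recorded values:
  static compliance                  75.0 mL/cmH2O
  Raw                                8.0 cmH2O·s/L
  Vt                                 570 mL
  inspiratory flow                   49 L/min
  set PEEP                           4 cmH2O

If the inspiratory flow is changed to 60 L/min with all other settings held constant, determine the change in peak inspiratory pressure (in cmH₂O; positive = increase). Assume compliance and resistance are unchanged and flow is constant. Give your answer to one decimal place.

1.5

Flow: 49 L/min ÷ 60 = 0.8167 L/s.
New flow: 60 L/min ÷ 60 = 1 L/s.
PIP = Vt/C + R·V̇ + PEEP (constant-flow equation of motion).
Only the resistive term changes: ΔPIP = R × ΔV̇ = 8.0 × (1 − 0.8167) = 8.0 × 0.1833 = 1.466 cmH2O.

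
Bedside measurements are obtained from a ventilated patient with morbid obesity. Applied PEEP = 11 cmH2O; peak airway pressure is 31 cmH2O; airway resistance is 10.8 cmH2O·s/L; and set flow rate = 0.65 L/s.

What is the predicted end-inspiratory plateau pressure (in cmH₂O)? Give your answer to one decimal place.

24.0

Pplat = PIP − Raw × flow = 31 − 10.8 × 0.65 = 31 − 7.02 = 23.98 cmH2O.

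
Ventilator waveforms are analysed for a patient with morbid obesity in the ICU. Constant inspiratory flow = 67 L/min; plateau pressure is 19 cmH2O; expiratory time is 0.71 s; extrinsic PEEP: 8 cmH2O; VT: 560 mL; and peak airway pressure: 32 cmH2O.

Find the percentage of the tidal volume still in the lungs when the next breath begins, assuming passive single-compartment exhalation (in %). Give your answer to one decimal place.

30.2

Flow: 67 L/min ÷ 60 = 1.1167 L/s.
R = (PIP − Pplat)/V̇ = (32 − 19) / 1.1167 = 13.0/1.1167 = 11.641 cmH2O·s/L.
C = Vt/(Pplat − PEEP) = 560.0 / (19 − 8) = 560.0/11.0 = 50.909 mL/cmH2O.
τ = R × C = 11.641 × 0.05091 L/cmH2O = 0.5926 s.
Fraction remaining at end-expiration = e^(−Te/τ) = e^(−0.71/0.5926) = 0.3018 → 30.18%.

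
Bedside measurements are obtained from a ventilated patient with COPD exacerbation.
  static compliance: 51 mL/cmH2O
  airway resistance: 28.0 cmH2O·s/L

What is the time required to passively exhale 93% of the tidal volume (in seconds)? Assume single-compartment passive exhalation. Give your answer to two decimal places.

3.80

τ = R × C = 28.0 × 51 mL/cmH2O = 28.0 × 0.051 L/cmH2O = 1.428 s.
Exhaled fraction f = 1 − e^(−t/τ) → t = −τ·ln(1 − f) = −1.428·ln(0.07) = 3.797 s.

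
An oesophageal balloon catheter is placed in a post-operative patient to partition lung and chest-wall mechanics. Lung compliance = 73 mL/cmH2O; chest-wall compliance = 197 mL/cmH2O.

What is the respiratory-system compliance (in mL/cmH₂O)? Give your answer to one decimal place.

53.3

Lung and chest wall are elastances in series: 1/Crs = 1/CL + 1/Ccw.
1/Crs = 1/73 + 1/197 = 0.01877.
Crs = 53.277 mL/cmH2O.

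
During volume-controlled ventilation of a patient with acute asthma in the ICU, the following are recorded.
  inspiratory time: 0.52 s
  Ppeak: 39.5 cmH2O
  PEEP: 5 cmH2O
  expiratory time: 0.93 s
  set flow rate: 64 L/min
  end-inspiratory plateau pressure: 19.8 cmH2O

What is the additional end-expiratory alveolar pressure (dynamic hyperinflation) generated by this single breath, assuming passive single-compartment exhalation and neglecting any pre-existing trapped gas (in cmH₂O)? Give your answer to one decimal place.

3.9

Flow: 64 L/min ÷ 60 = 1.0667 L/s.
Vt = flow × Ti = 1.0667 L/s × 0.52 s × 1000 mL/L = 554.68 mL.
R = (PIP − Pplat)/V̇ = (39.5 − 19.8) / 1.0667 = 19.7/1.0667 = 18.468 cmH2O·s/L.
C = Vt/(Pplat − PEEP) = 554.68 / (19.8 − 5) = 554.68/14.8 = 37.478 mL/cmH2O.
τ = R × C = 18.468 × 0.03748 L/cmH2O = 0.6922 s.
Fraction remaining = e^(−Te/τ) = e^(−0.93/0.6922) = 0.2609; trapped volume = 554.68 × 0.2609 = 144.72 mL.
Additional alveolar pressure from trapping ≈ V_trapped / C = 144.72 / 37.478 = 3.861 cmH2O.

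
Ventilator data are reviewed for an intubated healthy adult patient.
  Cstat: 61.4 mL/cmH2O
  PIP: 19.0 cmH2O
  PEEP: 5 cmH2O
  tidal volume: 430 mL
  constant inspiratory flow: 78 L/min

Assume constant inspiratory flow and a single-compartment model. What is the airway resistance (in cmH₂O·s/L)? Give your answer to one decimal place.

5.4

Flow: 78 L/min ÷ 60 = 1.3 L/s.
Equation of motion (constant flow): PIP = Vt/C + R·V̇ + PEEP.
R·V̇ = PIP − Vt/C − PEEP = 19.0 − 430/61.4 − 5 = 19.0 − 7.003 − 5 = 6.997 cmH2O.
R = 6.997 / 1.3 = 5.382 cmH2O·s/L.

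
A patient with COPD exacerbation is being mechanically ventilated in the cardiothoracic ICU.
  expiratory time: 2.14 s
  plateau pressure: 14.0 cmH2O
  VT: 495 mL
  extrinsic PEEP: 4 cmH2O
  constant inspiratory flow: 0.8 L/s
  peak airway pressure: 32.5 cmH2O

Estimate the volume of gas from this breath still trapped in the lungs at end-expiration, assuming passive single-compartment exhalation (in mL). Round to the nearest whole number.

76

R = (PIP − Pplat)/V̇ = (32.5 − 14.0) / 0.8 = 18.5/0.8 = 23.125 cmH2O·s/L.
C = Vt/(Pplat − PEEP) = 495.0 / (14.0 − 4) = 495.0/10.0 = 49.5 mL/cmH2O.
τ = R × C = 23.125 × 0.0495 L/cmH2O = 1.145 s.
Fraction remaining = e^(−Te/τ) = e^(−2.14/1.145) = 0.1543.
Trapped volume = 495.0 × 0.1543 = 76.379 mL.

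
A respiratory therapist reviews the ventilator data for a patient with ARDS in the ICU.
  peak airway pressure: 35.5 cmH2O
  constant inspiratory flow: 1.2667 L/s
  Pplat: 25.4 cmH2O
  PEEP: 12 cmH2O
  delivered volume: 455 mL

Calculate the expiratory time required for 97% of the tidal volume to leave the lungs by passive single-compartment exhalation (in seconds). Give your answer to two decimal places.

0.95

R = (PIP − Pplat)/V̇ = (35.5 − 25.4) / 1.2667 = 10.1/1.2667 = 7.973 cmH2O·s/L.
C = Vt/(Pplat − PEEP) = 455.0 / (25.4 − 12) = 455.0/13.4 = 33.955 mL/cmH2O.
τ = R × C = 7.973 × 0.03396 L/cmH2O = 0.2708 s.
t = −τ·ln(1 − 0.97) = −0.2708·ln(0.03) = 0.9496 s.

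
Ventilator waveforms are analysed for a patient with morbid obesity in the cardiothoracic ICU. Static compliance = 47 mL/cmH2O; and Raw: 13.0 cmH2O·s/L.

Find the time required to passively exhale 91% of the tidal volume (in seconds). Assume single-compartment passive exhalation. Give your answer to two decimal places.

1.47

τ = R × C = 13.0 × 47 mL/cmH2O = 13.0 × 0.047 L/cmH2O = 0.611 s.
Exhaled fraction f = 1 − e^(−t/τ) → t = −τ·ln(1 − f) = −0.611·ln(0.09) = 1.471 s.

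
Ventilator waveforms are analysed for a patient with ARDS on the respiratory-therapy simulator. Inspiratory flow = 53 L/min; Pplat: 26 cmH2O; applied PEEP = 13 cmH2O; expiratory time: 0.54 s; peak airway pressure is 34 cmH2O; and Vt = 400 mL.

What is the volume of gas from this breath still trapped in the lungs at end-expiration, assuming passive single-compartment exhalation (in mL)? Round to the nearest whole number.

58

Flow: 53 L/min ÷ 60 = 0.8833 L/s.
R = (PIP − Pplat)/V̇ = (34 − 26) / 0.8833 = 8.0/0.8833 = 9.057 cmH2O·s/L.
C = Vt/(Pplat − PEEP) = 400.0 / (26 − 13) = 400.0/13.0 = 30.769 mL/cmH2O.
τ = R × C = 9.057 × 0.03077 L/cmH2O = 0.2787 s.
Fraction remaining = e^(−Te/τ) = e^(−0.54/0.2787) = 0.1441.
Trapped volume = 400.0 × 0.1441 = 57.64 mL.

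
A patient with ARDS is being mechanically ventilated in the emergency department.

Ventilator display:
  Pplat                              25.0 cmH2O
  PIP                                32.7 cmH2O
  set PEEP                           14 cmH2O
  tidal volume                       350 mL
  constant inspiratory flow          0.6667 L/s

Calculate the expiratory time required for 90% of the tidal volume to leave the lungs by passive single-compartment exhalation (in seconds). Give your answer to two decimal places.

R = (PIP − Pplat)/V̇ = (32.7 − 25.0) / 0.6667 = 7.7/0.6667 = 11.549 cmH2O·s/L.
C = Vt/(Pplat − PEEP) = 350.0 / (25.0 − 14) = 350.0/11.0 = 31.818 mL/cmH2O.
τ = R × C = 11.549 × 0.03182 L/cmH2O = 0.3675 s.
t = −τ·ln(1 − 0.90) = −0.3675·ln(0.1) = 0.8462 s.

0.85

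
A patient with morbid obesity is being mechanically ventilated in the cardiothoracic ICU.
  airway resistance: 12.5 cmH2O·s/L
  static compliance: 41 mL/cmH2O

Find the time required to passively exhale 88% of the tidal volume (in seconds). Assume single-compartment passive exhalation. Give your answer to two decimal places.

1.09

τ = R × C = 12.5 × 41 mL/cmH2O = 12.5 × 0.041 L/cmH2O = 0.5125 s.
Exhaled fraction f = 1 − e^(−t/τ) → t = −τ·ln(1 − f) = −0.5125·ln(0.12) = 1.087 s.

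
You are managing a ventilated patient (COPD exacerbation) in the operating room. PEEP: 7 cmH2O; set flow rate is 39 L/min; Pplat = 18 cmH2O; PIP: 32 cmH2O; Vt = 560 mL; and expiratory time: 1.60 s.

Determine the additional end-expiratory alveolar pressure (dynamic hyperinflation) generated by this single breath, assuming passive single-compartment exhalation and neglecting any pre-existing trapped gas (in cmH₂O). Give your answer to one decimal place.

Flow: 39 L/min ÷ 60 = 0.65 L/s.
R = (PIP − Pplat)/V̇ = (32 − 18) / 0.65 = 14.0/0.65 = 21.538 cmH2O·s/L.
C = Vt/(Pplat − PEEP) = 560.0 / (18 − 7) = 560.0/11.0 = 50.909 mL/cmH2O.
τ = R × C = 21.538 × 0.05091 L/cmH2O = 1.096 s.
Fraction remaining = e^(−Te/τ) = e^(−1.60/1.096) = 0.2323; trapped volume = 560.0 × 0.2323 = 130.09 mL.
Additional alveolar pressure from trapping ≈ V_trapped / C = 130.09 / 50.909 = 2.555 cmH2O.

2.6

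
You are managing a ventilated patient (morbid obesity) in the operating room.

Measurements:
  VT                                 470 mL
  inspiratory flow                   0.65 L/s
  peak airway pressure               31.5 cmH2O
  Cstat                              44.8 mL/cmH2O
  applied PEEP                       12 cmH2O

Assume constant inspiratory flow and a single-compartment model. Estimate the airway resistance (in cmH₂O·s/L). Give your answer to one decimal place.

Equation of motion (constant flow): PIP = Vt/C + R·V̇ + PEEP.
R·V̇ = PIP − Vt/C − PEEP = 31.5 − 470/44.8 − 12 = 31.5 − 10.491 − 12 = 9.009 cmH2O.
R = 9.009 / 0.65 = 13.86 cmH2O·s/L.

13.9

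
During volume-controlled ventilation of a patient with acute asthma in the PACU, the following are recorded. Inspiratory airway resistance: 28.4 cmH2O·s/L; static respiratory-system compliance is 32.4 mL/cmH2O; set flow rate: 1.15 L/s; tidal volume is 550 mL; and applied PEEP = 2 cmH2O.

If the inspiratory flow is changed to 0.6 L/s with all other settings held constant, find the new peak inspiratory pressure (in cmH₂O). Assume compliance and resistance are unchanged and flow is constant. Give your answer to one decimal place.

36.0

PIP = Vt/C + R·V̇ + PEEP (constant-flow equation of motion).
Only the resistive term changes: ΔPIP = R × ΔV̇ = 28.4 × (0.6 − 1.15) = 28.4 × -0.55 = -15.62 cmH2O.
Original PIP = 550/32.4 + 28.4×1.15 + 2 = 51.635 cmH2O; new PIP = 51.635 + (-15.62) = 36.015 cmH2O.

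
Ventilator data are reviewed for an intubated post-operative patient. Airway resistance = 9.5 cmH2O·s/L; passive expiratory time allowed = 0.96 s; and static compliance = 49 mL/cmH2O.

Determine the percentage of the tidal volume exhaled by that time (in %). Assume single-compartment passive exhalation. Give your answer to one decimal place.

87.3

τ = R × C = 9.5 × 49 mL/cmH2O = 9.5 × 0.049 L/cmH2O = 0.4655 s.
Passive exhalation: V(t)/V₀ = e^(−t/τ) = e^(−0.96/0.4655) = 0.1272.
Fraction exhaled = 1 − 0.1272 = 0.8728 → 87.28%.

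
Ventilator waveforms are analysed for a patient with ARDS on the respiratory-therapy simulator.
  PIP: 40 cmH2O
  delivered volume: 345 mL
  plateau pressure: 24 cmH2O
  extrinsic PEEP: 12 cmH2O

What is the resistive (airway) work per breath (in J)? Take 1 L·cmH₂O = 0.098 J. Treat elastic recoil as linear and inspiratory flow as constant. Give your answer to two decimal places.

0.54

With constant inspiratory flow the resistive pressure is constant at PIP − Pplat = 40 − 24 = 16.0 cmH2O, so resistive work = 16.0 × 0.345 = 5.52 L·cmH2O.
× 0.098 J/(L·cmH2O) → 0.541 J.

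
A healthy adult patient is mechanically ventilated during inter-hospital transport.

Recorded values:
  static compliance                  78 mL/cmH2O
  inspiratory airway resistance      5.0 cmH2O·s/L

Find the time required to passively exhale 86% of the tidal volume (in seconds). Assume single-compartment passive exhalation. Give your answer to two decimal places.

0.77

τ = R × C = 5.0 × 78 mL/cmH2O = 5.0 × 0.078 L/cmH2O = 0.39 s.
Exhaled fraction f = 1 − e^(−t/τ) → t = −τ·ln(1 − f) = −0.39·ln(0.14) = 0.7668 s.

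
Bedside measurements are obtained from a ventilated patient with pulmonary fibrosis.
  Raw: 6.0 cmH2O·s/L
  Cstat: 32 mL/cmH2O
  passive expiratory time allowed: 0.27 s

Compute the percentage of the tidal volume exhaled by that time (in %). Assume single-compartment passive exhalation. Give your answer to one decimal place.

75.5

τ = R × C = 6.0 × 32 mL/cmH2O = 6.0 × 0.032 L/cmH2O = 0.192 s.
Passive exhalation: V(t)/V₀ = e^(−t/τ) = e^(−0.27/0.192) = 0.2451.
Fraction exhaled = 1 − 0.2451 = 0.7549 → 75.49%.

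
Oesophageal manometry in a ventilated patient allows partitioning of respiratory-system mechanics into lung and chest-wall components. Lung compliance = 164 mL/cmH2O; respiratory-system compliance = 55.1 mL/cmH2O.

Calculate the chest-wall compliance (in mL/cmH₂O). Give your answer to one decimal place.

1/Ccw = 1/Crs − 1/CL.
1/Ccw = 1/55.1 − 1/164 = 0.01205.
Ccw = 82.988 mL/cmH2O.

83.0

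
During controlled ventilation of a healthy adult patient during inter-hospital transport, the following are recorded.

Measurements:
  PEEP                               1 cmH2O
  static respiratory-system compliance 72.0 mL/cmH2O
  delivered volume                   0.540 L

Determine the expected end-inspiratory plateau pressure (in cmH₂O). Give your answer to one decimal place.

8.5

Pplat = PEEP + Vt / Cstat = 1 + 540 / 72.0 = 1 + 7.5 = 8.5 cmH2O.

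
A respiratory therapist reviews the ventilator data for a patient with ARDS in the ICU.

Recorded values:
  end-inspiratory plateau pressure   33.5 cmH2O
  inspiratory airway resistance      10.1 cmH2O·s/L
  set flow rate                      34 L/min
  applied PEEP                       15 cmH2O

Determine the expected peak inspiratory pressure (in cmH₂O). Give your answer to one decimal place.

Flow: 34 L/min ÷ 60 = 0.5667 L/s.
PIP = Pplat + Raw × flow = 33.5 + 10.1 × 0.5667 = 33.5 + 5.724 = 39.224 cmH2O.

39.2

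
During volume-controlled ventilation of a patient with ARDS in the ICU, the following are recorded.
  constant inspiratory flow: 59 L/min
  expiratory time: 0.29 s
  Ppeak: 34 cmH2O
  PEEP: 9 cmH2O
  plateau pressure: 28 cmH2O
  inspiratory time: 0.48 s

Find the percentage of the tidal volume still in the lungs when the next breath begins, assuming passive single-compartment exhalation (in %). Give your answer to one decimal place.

Flow: 59 L/min ÷ 60 = 0.9833 L/s.
Vt = flow × Ti = 0.9833 L/s × 0.48 s × 1000 mL/L = 471.98 mL.
R = (PIP − Pplat)/V̇ = (34 − 28) / 0.9833 = 6.0/0.9833 = 6.102 cmH2O·s/L.
C = Vt/(Pplat − PEEP) = 471.98 / (28 − 9) = 471.98/19.0 = 24.841 mL/cmH2O.
τ = R × C = 6.102 × 0.02484 L/cmH2O = 0.1516 s.
Fraction remaining at end-expiration = e^(−Te/τ) = e^(−0.29/0.1516) = 0.1476 → 14.76%.

14.8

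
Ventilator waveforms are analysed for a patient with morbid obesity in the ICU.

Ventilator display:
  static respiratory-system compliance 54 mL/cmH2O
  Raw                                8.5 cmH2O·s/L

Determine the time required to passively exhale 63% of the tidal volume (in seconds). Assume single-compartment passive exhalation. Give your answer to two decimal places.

0.46

τ = R × C = 8.5 × 54 mL/cmH2O = 8.5 × 0.054 L/cmH2O = 0.459 s.
Exhaled fraction f = 1 − e^(−t/τ) → t = −τ·ln(1 − f) = −0.459·ln(0.37) = 0.4564 s.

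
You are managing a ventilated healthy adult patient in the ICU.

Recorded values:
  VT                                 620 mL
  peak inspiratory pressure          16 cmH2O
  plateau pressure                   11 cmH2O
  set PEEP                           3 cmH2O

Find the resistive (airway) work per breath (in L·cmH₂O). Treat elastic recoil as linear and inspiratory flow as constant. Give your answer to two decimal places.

3.10

With constant inspiratory flow the resistive pressure is constant at PIP − Pplat = 16 − 11 = 5.0 cmH2O, so resistive work = 5.0 × 0.620 = 3.1 L·cmH2O.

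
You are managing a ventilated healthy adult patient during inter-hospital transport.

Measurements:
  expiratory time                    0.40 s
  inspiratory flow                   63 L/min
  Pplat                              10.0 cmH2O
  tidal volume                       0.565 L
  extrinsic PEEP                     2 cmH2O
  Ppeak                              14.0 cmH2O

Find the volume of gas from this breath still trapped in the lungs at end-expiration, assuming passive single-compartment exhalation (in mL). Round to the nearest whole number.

Flow: 63 L/min ÷ 60 = 1.05 L/s.
R = (PIP − Pplat)/V̇ = (14.0 − 10.0) / 1.05 = 4.0/1.05 = 3.81 cmH2O·s/L.
C = Vt/(Pplat − PEEP) = 565.0 / (10.0 − 2) = 565.0/8.0 = 70.625 mL/cmH2O.
τ = R × C = 3.81 × 0.07063 L/cmH2O = 0.2691 s.
Fraction remaining = e^(−Te/τ) = e^(−0.40/0.2691) = 0.2262.
Trapped volume = 565.0 × 0.2262 = 127.8 mL.

128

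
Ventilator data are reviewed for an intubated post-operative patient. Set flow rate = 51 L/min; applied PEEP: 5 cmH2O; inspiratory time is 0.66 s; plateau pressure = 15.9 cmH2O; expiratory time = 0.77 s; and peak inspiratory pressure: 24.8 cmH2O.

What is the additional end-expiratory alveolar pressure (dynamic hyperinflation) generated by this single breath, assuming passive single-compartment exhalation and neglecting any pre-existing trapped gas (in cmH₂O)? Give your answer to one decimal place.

2.6

Flow: 51 L/min ÷ 60 = 0.85 L/s.
Vt = flow × Ti = 0.85 L/s × 0.66 s × 1000 mL/L = 561.0 mL.
R = (PIP − Pplat)/V̇ = (24.8 − 15.9) / 0.85 = 8.9/0.85 = 10.471 cmH2O·s/L.
C = Vt/(Pplat − PEEP) = 561.0 / (15.9 − 5) = 561.0/10.9 = 51.468 mL/cmH2O.
τ = R × C = 10.471 × 0.05147 L/cmH2O = 0.5389 s.
Fraction remaining = e^(−Te/τ) = e^(−0.77/0.5389) = 0.2396; trapped volume = 561.0 × 0.2396 = 134.42 mL.
Additional alveolar pressure from trapping ≈ V_trapped / C = 134.42 / 51.468 = 2.612 cmH2O.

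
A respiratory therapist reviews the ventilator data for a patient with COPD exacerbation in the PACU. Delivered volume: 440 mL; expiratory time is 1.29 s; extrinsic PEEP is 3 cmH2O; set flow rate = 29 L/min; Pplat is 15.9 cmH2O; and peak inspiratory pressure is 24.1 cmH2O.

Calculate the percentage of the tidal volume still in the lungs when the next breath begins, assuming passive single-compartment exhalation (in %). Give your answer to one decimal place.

10.8

Flow: 29 L/min ÷ 60 = 0.4833 L/s.
R = (PIP − Pplat)/V̇ = (24.1 − 15.9) / 0.4833 = 8.2/0.4833 = 16.967 cmH2O·s/L.
C = Vt/(Pplat − PEEP) = 440.0 / (15.9 − 3) = 440.0/12.9 = 34.109 mL/cmH2O.
τ = R × C = 16.967 × 0.03411 L/cmH2O = 0.5787 s.
Fraction remaining at end-expiration = e^(−Te/τ) = e^(−1.29/0.5787) = 0.1076 → 10.76%.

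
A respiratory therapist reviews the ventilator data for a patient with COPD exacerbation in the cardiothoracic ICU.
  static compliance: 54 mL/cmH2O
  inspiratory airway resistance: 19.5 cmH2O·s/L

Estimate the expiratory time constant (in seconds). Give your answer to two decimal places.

1.05

τ = R × C = 19.5 × 54 mL/cmH2O = 19.5 × 0.054 L/cmH2O = 1.053 s.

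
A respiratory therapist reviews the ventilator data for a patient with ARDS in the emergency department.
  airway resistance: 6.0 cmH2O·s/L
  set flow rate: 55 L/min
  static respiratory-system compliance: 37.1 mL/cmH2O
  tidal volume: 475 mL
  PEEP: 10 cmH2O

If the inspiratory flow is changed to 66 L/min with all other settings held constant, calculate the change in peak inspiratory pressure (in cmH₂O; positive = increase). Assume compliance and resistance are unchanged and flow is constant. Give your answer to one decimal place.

1.1

Flow: 55 L/min ÷ 60 = 0.9167 L/s.
New flow: 66 L/min ÷ 60 = 1.1 L/s.
PIP = Vt/C + R·V̇ + PEEP (constant-flow equation of motion).
Only the resistive term changes: ΔPIP = R × ΔV̇ = 6.0 × (1.1 − 0.9167) = 6.0 × 0.1833 = 1.1 cmH2O.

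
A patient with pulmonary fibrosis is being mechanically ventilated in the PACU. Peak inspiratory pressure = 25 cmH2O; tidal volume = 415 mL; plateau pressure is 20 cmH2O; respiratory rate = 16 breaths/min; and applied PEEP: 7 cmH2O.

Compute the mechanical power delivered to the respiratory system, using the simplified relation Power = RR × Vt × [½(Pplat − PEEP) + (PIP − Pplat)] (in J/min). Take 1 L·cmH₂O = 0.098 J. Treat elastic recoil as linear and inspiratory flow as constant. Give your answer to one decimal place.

7.5

Per-breath work = Vt × [½(Pplat−PEEP) + (PIP−Pplat)] = 0.415 × [0.5×13.0 + 5.0] = 0.415 × 11.5 = 4.773 L·cmH2O.
Power = 16 × 4.773 = 76.368 L·cmH2O/min.
× 0.098 J/(L·cmH2O) → 7.484 J/min.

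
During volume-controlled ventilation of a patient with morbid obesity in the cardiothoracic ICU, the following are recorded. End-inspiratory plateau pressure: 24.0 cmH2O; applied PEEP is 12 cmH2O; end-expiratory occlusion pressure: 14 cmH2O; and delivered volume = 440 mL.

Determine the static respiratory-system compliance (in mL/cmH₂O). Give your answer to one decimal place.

End-expiratory occlusion gives total PEEP = 14 cmH2O (intrinsic PEEP = 14 − 12 = 2). Use total PEEP for the elastic gradient.
Cstat = Vt / (Pplat − PEEPtotal) = 440 / (24.0 − 14) = 440 / 10.0 = 44.0 mL/cmH2O.

44.0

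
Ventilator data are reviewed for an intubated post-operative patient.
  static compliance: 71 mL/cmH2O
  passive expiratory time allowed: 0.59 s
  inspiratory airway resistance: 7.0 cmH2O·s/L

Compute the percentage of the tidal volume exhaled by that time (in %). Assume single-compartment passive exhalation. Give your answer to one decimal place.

τ = R × C = 7.0 × 71 mL/cmH2O = 7.0 × 0.071 L/cmH2O = 0.497 s.
Passive exhalation: V(t)/V₀ = e^(−t/τ) = e^(−0.59/0.497) = 0.3051.
Fraction exhaled = 1 − 0.3051 = 0.6949 → 69.49%.

69.5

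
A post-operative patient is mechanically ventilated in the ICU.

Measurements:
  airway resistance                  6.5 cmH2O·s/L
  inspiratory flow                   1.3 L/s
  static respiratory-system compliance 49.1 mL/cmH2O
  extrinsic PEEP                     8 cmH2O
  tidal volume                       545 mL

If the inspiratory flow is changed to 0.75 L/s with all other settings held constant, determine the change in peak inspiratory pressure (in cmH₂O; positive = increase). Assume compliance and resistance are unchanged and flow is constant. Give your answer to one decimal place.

PIP = Vt/C + R·V̇ + PEEP (constant-flow equation of motion).
Only the resistive term changes: ΔPIP = R × ΔV̇ = 6.5 × (0.75 − 1.3) = 6.5 × -0.55 = -3.575 cmH2O.

-3.6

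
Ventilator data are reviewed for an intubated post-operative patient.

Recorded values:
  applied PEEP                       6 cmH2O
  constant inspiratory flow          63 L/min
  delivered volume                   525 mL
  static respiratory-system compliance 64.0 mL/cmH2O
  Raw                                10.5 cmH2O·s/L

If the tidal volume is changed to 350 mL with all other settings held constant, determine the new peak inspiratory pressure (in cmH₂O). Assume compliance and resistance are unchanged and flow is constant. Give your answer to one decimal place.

22.5

Flow: 63 L/min ÷ 60 = 1.05 L/s.
PIP = Vt/C + R·V̇ + PEEP (constant-flow equation of motion).
Only the elastic term changes: ΔPIP = ΔVt / C = (350 − 525) / 64.0 = -2.734 cmH2O.
Original PIP = 525/64.0 + 10.5×1.05 + 6 = 25.228 cmH2O; new PIP = 25.228 + (-2.734) = 22.494 cmH2O.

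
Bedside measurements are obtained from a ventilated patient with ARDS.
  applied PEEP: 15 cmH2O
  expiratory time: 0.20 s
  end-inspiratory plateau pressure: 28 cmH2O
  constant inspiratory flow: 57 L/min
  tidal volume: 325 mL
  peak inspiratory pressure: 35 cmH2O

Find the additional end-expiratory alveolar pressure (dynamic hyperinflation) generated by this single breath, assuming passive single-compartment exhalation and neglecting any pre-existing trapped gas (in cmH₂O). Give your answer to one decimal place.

Flow: 57 L/min ÷ 60 = 0.95 L/s.
R = (PIP − Pplat)/V̇ = (35 − 28) / 0.95 = 7.0/0.95 = 7.368 cmH2O·s/L.
C = Vt/(Pplat − PEEP) = 325.0 / (28 − 15) = 325.0/13.0 = 25.0 mL/cmH2O.
τ = R × C = 7.368 × 0.025 L/cmH2O = 0.1842 s.
Fraction remaining = e^(−Te/τ) = e^(−0.20/0.1842) = 0.3376; trapped volume = 325.0 × 0.3376 = 109.72 mL.
Additional alveolar pressure from trapping ≈ V_trapped / C = 109.72 / 25.0 = 4.389 cmH2O.

4.4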